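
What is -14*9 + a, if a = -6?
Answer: -132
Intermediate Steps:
-14*9 + a = -14*9 - 6 = -126 - 6 = -132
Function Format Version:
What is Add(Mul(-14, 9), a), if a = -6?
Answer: -132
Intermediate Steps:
Add(Mul(-14, 9), a) = Add(Mul(-14, 9), -6) = Add(-126, -6) = -132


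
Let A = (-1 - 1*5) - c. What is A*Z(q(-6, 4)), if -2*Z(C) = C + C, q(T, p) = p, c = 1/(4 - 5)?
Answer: 20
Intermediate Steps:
c = -1 (c = 1/(-1) = -1)
Z(C) = -C (Z(C) = -(C + C)/2 = -C)
A = -5 (A = (-1 - 1*5) - 1*(-1) = (-1 - 5) + 1 = -6 + 1 = -5)
A*Z(q(-6, 4)) = -(-5)*4 = -5*(-4) = 20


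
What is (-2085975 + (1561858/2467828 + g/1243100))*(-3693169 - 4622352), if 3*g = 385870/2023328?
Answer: 8075081996207705823453048348881/465530895644105280 ≈ 1.7346e+13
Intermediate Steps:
g = 192935/3034992 (g = (385870/2023328)/3 = (385870*(1/2023328))/3 = (1/3)*(192935/1011664) = 192935/3034992 ≈ 0.063570)
(-2085975 + (1561858/2467828 + g/1243100))*(-3693169 - 4622352) = (-2085975 + (1561858/2467828 + (192935/3034992)/1243100))*(-3693169 - 4622352) = (-2085975 + (1561858*(1/2467828) + (192935/3034992)*(1/1243100)))*(-8315521) = (-2085975 + (780929/1233914 + 38587/754559711040))*(-8315521) = (-2085975 + 294628804097897839/465530895644105280)*(-8315521) = -971085515412408413550161/465530895644105280*(-8315521) = 8075081996207705823453048348881/465530895644105280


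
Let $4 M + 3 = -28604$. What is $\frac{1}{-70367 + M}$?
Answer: $- \frac{4}{310075} \approx -1.29 \cdot 10^{-5}$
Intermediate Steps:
$M = - \frac{28607}{4}$ ($M = - \frac{3}{4} + \frac{1}{4} \left(-28604\right) = - \frac{3}{4} - 7151 = - \frac{28607}{4} \approx -7151.8$)
$\frac{1}{-70367 + M} = \frac{1}{-70367 - \frac{28607}{4}} = \frac{1}{- \frac{310075}{4}} = - \frac{4}{310075}$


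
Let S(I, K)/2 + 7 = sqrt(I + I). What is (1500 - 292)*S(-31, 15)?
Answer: -16912 + 2416*I*sqrt(62) ≈ -16912.0 + 19024.0*I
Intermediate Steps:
S(I, K) = -14 + 2*sqrt(2)*sqrt(I) (S(I, K) = -14 + 2*sqrt(I + I) = -14 + 2*sqrt(2*I) = -14 + 2*(sqrt(2)*sqrt(I)) = -14 + 2*sqrt(2)*sqrt(I))
(1500 - 292)*S(-31, 15) = (1500 - 292)*(-14 + 2*sqrt(2)*sqrt(-31)) = 1208*(-14 + 2*sqrt(2)*(I*sqrt(31))) = 1208*(-14 + 2*I*sqrt(62)) = -16912 + 2416*I*sqrt(62)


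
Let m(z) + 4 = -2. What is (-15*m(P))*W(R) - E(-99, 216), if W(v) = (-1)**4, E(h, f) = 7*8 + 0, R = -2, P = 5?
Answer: 34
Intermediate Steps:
E(h, f) = 56 (E(h, f) = 56 + 0 = 56)
W(v) = 1
m(z) = -6 (m(z) = -4 - 2 = -6)
(-15*m(P))*W(R) - E(-99, 216) = -15*(-6)*1 - 1*56 = 90*1 - 56 = 90 - 56 = 34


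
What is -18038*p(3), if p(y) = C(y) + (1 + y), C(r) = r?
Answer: -126266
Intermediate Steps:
p(y) = 1 + 2*y (p(y) = y + (1 + y) = 1 + 2*y)
-18038*p(3) = -18038*(1 + 2*3) = -18038*(1 + 6) = -18038*7 = -126266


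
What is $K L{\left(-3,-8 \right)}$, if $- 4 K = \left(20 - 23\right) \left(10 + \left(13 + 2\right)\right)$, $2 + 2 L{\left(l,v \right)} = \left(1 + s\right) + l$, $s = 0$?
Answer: $- \frac{75}{2} \approx -37.5$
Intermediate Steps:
$L{\left(l,v \right)} = - \frac{1}{2} + \frac{l}{2}$ ($L{\left(l,v \right)} = -1 + \frac{\left(1 + 0\right) + l}{2} = -1 + \frac{1 + l}{2} = -1 + \left(\frac{1}{2} + \frac{l}{2}\right) = - \frac{1}{2} + \frac{l}{2}$)
$K = \frac{75}{4}$ ($K = - \frac{\left(20 - 23\right) \left(10 + \left(13 + 2\right)\right)}{4} = - \frac{\left(-3\right) \left(10 + 15\right)}{4} = - \frac{\left(-3\right) 25}{4} = \left(- \frac{1}{4}\right) \left(-75\right) = \frac{75}{4} \approx 18.75$)
$K L{\left(-3,-8 \right)} = \frac{75 \left(- \frac{1}{2} + \frac{1}{2} \left(-3\right)\right)}{4} = \frac{75 \left(- \frac{1}{2} - \frac{3}{2}\right)}{4} = \frac{75}{4} \left(-2\right) = - \frac{75}{2}$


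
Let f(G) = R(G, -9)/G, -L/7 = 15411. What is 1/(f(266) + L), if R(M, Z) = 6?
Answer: -133/14347638 ≈ -9.2698e-6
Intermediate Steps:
L = -107877 (L = -7*15411 = -107877)
f(G) = 6/G
1/(f(266) + L) = 1/(6/266 - 107877) = 1/(6*(1/266) - 107877) = 1/(3/133 - 107877) = 1/(-14347638/133) = -133/14347638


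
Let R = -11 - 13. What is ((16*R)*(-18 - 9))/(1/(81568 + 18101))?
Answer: 1033368192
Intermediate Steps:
R = -24
((16*R)*(-18 - 9))/(1/(81568 + 18101)) = ((16*(-24))*(-18 - 9))/(1/(81568 + 18101)) = (-384*(-27))/(1/99669) = 10368/(1/99669) = 10368*99669 = 1033368192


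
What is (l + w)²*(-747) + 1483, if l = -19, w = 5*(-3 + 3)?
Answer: -268184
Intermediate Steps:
w = 0 (w = 5*0 = 0)
(l + w)²*(-747) + 1483 = (-19 + 0)²*(-747) + 1483 = (-19)²*(-747) + 1483 = 361*(-747) + 1483 = -269667 + 1483 = -268184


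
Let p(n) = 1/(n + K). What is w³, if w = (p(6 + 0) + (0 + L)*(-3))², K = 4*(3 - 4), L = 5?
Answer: 594823321/64 ≈ 9.2941e+6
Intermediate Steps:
K = -4 (K = 4*(-1) = -4)
p(n) = 1/(-4 + n) (p(n) = 1/(n - 4) = 1/(-4 + n))
w = 841/4 (w = (1/(-4 + (6 + 0)) + (0 + 5)*(-3))² = (1/(-4 + 6) + 5*(-3))² = (1/2 - 15)² = (½ - 15)² = (-29/2)² = 841/4 ≈ 210.25)
w³ = (841/4)³ = 594823321/64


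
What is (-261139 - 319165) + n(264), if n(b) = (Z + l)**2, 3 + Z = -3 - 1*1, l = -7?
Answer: -580108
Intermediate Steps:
Z = -7 (Z = -3 + (-3 - 1*1) = -3 + (-3 - 1) = -3 - 4 = -7)
n(b) = 196 (n(b) = (-7 - 7)**2 = (-14)**2 = 196)
(-261139 - 319165) + n(264) = (-261139 - 319165) + 196 = -580304 + 196 = -580108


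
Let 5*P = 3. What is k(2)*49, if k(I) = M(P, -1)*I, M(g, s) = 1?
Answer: 98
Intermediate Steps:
P = ⅗ (P = (⅕)*3 = ⅗ ≈ 0.60000)
k(I) = I (k(I) = 1*I = I)
k(2)*49 = 2*49 = 98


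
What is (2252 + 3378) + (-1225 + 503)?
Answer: 4908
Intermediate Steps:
(2252 + 3378) + (-1225 + 503) = 5630 - 722 = 4908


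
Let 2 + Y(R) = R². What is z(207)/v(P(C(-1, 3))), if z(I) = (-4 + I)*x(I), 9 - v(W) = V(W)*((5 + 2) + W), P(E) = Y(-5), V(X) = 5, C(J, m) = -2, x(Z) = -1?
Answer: 203/141 ≈ 1.4397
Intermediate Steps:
Y(R) = -2 + R²
P(E) = 23 (P(E) = -2 + (-5)² = -2 + 25 = 23)
v(W) = -26 - 5*W (v(W) = 9 - 5*((5 + 2) + W) = 9 - 5*(7 + W) = 9 - (35 + 5*W) = 9 + (-35 - 5*W) = -26 - 5*W)
z(I) = 4 - I (z(I) = (-4 + I)*(-1) = 4 - I)
z(207)/v(P(C(-1, 3))) = (4 - 1*207)/(-26 - 5*23) = (4 - 207)/(-26 - 115) = -203/(-141) = -203*(-1/141) = 203/141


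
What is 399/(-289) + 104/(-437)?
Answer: -204419/126293 ≈ -1.6186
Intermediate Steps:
399/(-289) + 104/(-437) = 399*(-1/289) + 104*(-1/437) = -399/289 - 104/437 = -204419/126293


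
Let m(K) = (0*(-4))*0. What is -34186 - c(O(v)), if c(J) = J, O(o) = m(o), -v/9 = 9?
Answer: -34186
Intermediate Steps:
m(K) = 0 (m(K) = 0*0 = 0)
v = -81 (v = -9*9 = -81)
O(o) = 0
-34186 - c(O(v)) = -34186 - 1*0 = -34186 + 0 = -34186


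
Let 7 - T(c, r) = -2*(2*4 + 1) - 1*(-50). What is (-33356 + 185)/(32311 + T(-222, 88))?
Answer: -11057/10762 ≈ -1.0274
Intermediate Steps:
T(c, r) = -25 (T(c, r) = 7 - (-2*(2*4 + 1) - 1*(-50)) = 7 - (-2*(8 + 1) + 50) = 7 - (-2*9 + 50) = 7 - (-18 + 50) = 7 - 1*32 = 7 - 32 = -25)
(-33356 + 185)/(32311 + T(-222, 88)) = (-33356 + 185)/(32311 - 25) = -33171/32286 = -33171*1/32286 = -11057/10762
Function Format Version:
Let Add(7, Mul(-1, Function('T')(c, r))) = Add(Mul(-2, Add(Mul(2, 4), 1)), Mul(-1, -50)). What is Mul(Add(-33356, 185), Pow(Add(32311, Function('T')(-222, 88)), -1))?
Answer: Rational(-11057, 10762) ≈ -1.0274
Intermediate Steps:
Function('T')(c, r) = -25 (Function('T')(c, r) = Add(7, Mul(-1, Add(Mul(-2, Add(Mul(2, 4), 1)), Mul(-1, -50)))) = Add(7, Mul(-1, Add(Mul(-2, Add(8, 1)), 50))) = Add(7, Mul(-1, Add(Mul(-2, 9), 50))) = Add(7, Mul(-1, Add(-18, 50))) = Add(7, Mul(-1, 32)) = Add(7, -32) = -25)
Mul(Add(-33356, 185), Pow(Add(32311, Function('T')(-222, 88)), -1)) = Mul(Add(-33356, 185), Pow(Add(32311, -25), -1)) = Mul(-33171, Pow(32286, -1)) = Mul(-33171, Rational(1, 32286)) = Rational(-11057, 10762)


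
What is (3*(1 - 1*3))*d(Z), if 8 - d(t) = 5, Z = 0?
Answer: -18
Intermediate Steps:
d(t) = 3 (d(t) = 8 - 1*5 = 8 - 5 = 3)
(3*(1 - 1*3))*d(Z) = (3*(1 - 1*3))*3 = (3*(1 - 3))*3 = (3*(-2))*3 = -6*3 = -18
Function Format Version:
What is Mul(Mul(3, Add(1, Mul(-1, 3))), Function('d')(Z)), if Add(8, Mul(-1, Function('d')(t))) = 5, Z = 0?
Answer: -18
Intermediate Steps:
Function('d')(t) = 3 (Function('d')(t) = Add(8, Mul(-1, 5)) = Add(8, -5) = 3)
Mul(Mul(3, Add(1, Mul(-1, 3))), Function('d')(Z)) = Mul(Mul(3, Add(1, Mul(-1, 3))), 3) = Mul(Mul(3, Add(1, -3)), 3) = Mul(Mul(3, -2), 3) = Mul(-6, 3) = -18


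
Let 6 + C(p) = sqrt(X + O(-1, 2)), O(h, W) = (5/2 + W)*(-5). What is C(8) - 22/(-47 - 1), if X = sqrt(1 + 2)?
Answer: -133/24 + I*sqrt(90 - 4*sqrt(3))/2 ≈ -5.5417 + 4.5572*I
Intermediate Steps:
O(h, W) = -25/2 - 5*W (O(h, W) = (5*(1/2) + W)*(-5) = (5/2 + W)*(-5) = -25/2 - 5*W)
X = sqrt(3) ≈ 1.7320
C(p) = -6 + sqrt(-45/2 + sqrt(3)) (C(p) = -6 + sqrt(sqrt(3) + (-25/2 - 5*2)) = -6 + sqrt(sqrt(3) + (-25/2 - 10)) = -6 + sqrt(sqrt(3) - 45/2) = -6 + sqrt(-45/2 + sqrt(3)))
C(8) - 22/(-47 - 1) = (-6 + I*sqrt(90 - 4*sqrt(3))/2) - 22/(-47 - 1) = (-6 + I*sqrt(90 - 4*sqrt(3))/2) - 22/(-48) = (-6 + I*sqrt(90 - 4*sqrt(3))/2) - 22*(-1/48) = (-6 + I*sqrt(90 - 4*sqrt(3))/2) + 11/24 = -133/24 + I*sqrt(90 - 4*sqrt(3))/2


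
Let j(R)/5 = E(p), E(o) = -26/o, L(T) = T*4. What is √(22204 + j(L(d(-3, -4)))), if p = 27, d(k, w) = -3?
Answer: √1798134/9 ≈ 148.99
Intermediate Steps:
L(T) = 4*T
j(R) = -130/27 (j(R) = 5*(-26/27) = -130/27)
√(22204 + j(L(d(-3, -4)))) = √(22204 - 130/27) = √(599378/27) = √1798134/9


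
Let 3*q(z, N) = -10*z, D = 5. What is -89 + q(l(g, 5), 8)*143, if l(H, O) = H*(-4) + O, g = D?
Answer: 7061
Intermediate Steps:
g = 5
l(H, O) = O - 4*H (l(H, O) = -4*H + O = O - 4*H)
q(z, N) = -10*z/3 (q(z, N) = (-10*z)/3 = -10*z/3)
-89 + q(l(g, 5), 8)*143 = -89 - 10*(5 - 4*5)/3*143 = -89 - 10*(5 - 20)/3*143 = -89 - 10/3*(-15)*143 = -89 + 50*143 = -89 + 7150 = 7061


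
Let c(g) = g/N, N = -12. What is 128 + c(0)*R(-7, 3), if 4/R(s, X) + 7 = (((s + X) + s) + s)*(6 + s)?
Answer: 128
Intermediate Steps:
R(s, X) = 4/(-7 + (6 + s)*(X + 3*s)) (R(s, X) = 4/(-7 + (((s + X) + s) + s)*(6 + s)) = 4/(-7 + (((X + s) + s) + s)*(6 + s)) = 4/(-7 + ((X + 2*s) + s)*(6 + s)) = 4/(-7 + (X + 3*s)*(6 + s)) = 4/(-7 + (6 + s)*(X + 3*s)))
c(g) = -g/12 (c(g) = g/(-12) = g*(-1/12) = -g/12)
128 + c(0)*R(-7, 3) = 128 + (-1/12*0)*(4/(-7 + 3*(-7)² + 6*3 + 18*(-7) + 3*(-7))) = 128 + 0*(4/(-7 + 3*49 + 18 - 126 - 21)) = 128 + 0*(4/(-7 + 147 + 18 - 126 - 21)) = 128 + 0*(4/11) = 128 + 0 = 128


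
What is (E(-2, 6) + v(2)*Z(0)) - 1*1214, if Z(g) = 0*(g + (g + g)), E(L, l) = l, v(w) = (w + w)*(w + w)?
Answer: -1208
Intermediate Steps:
v(w) = 4*w**2 (v(w) = (2*w)*(2*w) = 4*w**2)
Z(g) = 0 (Z(g) = 0*(g + 2*g) = 0*(3*g) = 0)
(E(-2, 6) + v(2)*Z(0)) - 1*1214 = (6 + (4*2**2)*0) - 1*1214 = (6 + (4*4)*0) - 1214 = (6 + 16*0) - 1214 = (6 + 0) - 1214 = 6 - 1214 = -1208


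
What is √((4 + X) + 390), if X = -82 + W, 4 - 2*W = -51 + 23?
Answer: 2*√82 ≈ 18.111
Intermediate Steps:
W = 16 (W = 2 - (-51 + 23)/2 = 2 - ½*(-28) = 2 + 14 = 16)
X = -66 (X = -82 + 16 = -66)
√((4 + X) + 390) = √((4 - 66) + 390) = √(-62 + 390) = √328 = 2*√82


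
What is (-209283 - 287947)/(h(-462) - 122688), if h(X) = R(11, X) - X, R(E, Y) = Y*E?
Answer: 248615/63654 ≈ 3.9057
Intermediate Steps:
R(E, Y) = E*Y
h(X) = 10*X (h(X) = 11*X - X = 10*X)
(-209283 - 287947)/(h(-462) - 122688) = (-209283 - 287947)/(10*(-462) - 122688) = -497230/(-4620 - 122688) = -497230/(-127308) = -497230*(-1/127308) = 248615/63654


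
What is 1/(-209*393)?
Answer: -1/82137 ≈ -1.2175e-5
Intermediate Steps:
1/(-209*393) = 1/(-82137) = -1/82137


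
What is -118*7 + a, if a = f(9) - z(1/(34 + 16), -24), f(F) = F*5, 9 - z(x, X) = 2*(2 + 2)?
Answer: -782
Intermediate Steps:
z(x, X) = 1 (z(x, X) = 9 - 2*(2 + 2) = 9 - 2*4 = 9 - 1*8 = 9 - 8 = 1)
f(F) = 5*F
a = 44 (a = 5*9 - 1*1 = 45 - 1 = 44)
-118*7 + a = -118*7 + 44 = -826 + 44 = -782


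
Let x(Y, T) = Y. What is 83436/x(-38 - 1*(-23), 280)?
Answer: -27812/5 ≈ -5562.4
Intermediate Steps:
83436/x(-38 - 1*(-23), 280) = 83436/(-38 - 1*(-23)) = 83436/(-38 + 23) = 83436/(-15) = 83436*(-1/15) = -27812/5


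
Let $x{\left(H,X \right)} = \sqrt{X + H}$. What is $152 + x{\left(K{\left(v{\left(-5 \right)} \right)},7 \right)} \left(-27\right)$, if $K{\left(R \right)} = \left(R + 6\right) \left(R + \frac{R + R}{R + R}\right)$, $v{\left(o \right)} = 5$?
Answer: $152 - 27 \sqrt{73} \approx -78.688$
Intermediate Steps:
$K{\left(R \right)} = \left(1 + R\right) \left(6 + R\right)$ ($K{\left(R \right)} = \left(6 + R\right) \left(R + \frac{2 R}{2 R}\right) = \left(6 + R\right) \left(R + 2 R \frac{1}{2 R}\right) = \left(6 + R\right) \left(R + 1\right) = \left(6 + R\right) \left(1 + R\right) = \left(1 + R\right) \left(6 + R\right)$)
$x{\left(H,X \right)} = \sqrt{H + X}$
$152 + x{\left(K{\left(v{\left(-5 \right)} \right)},7 \right)} \left(-27\right) = 152 + \sqrt{\left(6 + 5^{2} + 7 \cdot 5\right) + 7} \left(-27\right) = 152 + \sqrt{\left(6 + 25 + 35\right) + 7} \left(-27\right) = 152 + \sqrt{66 + 7} \left(-27\right) = 152 + \sqrt{73} \left(-27\right) = 152 - 27 \sqrt{73}$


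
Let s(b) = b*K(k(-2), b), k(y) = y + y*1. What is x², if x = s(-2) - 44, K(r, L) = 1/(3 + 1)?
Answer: 7921/4 ≈ 1980.3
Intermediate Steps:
k(y) = 2*y (k(y) = y + y = 2*y)
K(r, L) = ¼ (K(r, L) = 1/4 = ¼)
s(b) = b/4 (s(b) = b*(¼) = b/4)
x = -89/2 (x = (¼)*(-2) - 44 = -½ - 44 = -89/2 ≈ -44.500)
x² = (-89/2)² = 7921/4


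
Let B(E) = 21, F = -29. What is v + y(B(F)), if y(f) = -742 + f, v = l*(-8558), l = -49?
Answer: 418621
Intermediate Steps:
v = 419342 (v = -49*(-8558) = 419342)
v + y(B(F)) = 419342 + (-742 + 21) = 419342 - 721 = 418621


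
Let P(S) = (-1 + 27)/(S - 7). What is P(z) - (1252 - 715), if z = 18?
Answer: -5881/11 ≈ -534.64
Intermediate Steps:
P(S) = 26/(-7 + S)
P(z) - (1252 - 715) = 26/(-7 + 18) - (1252 - 715) = 26/11 - 1*537 = 26*(1/11) - 537 = 26/11 - 537 = -5881/11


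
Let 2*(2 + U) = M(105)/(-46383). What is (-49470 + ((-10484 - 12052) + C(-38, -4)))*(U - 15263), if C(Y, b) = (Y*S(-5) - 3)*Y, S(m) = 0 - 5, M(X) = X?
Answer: 18671395781940/15461 ≈ 1.2076e+9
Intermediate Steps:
S(m) = -5
C(Y, b) = Y*(-3 - 5*Y) (C(Y, b) = (Y*(-5) - 3)*Y = (-5*Y - 3)*Y = (-3 - 5*Y)*Y = Y*(-3 - 5*Y))
U = -61879/30922 (U = -2 + (105/(-46383))/2 = -2 + (105*(-1/46383))/2 = -2 + (½)*(-35/15461) = -2 - 35/30922 = -61879/30922 ≈ -2.0011)
(-49470 + ((-10484 - 12052) + C(-38, -4)))*(U - 15263) = (-49470 + ((-10484 - 12052) - 38*(-3 - 5*(-38))))*(-61879/30922 - 15263) = (-49470 + (-22536 - 38*(-3 + 190)))*(-472024365/30922) = (-49470 + (-22536 - 38*187))*(-472024365/30922) = (-49470 + (-22536 - 7106))*(-472024365/30922) = (-49470 - 29642)*(-472024365/30922) = -79112*(-472024365/30922) = 18671395781940/15461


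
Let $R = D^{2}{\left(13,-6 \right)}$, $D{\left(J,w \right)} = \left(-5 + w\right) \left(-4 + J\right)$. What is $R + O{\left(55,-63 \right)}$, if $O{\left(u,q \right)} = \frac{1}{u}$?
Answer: $\frac{539056}{55} \approx 9801.0$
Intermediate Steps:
$R = 9801$ ($R = \left(20 - 65 - -24 + 13 \left(-6\right)\right)^{2} = \left(20 - 65 + 24 - 78\right)^{2} = \left(-99\right)^{2} = 9801$)
$R + O{\left(55,-63 \right)} = 9801 + \frac{1}{55} = \frac{539056}{55}$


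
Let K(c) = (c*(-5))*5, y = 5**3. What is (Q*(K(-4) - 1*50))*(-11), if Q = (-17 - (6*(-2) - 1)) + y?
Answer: -66550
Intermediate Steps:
y = 125
K(c) = -25*c (K(c) = -5*c*5 = -25*c)
Q = 121 (Q = (-17 - (6*(-2) - 1)) + 125 = (-17 - (-12 - 1)) + 125 = (-17 - 1*(-13)) + 125 = (-17 + 13) + 125 = -4 + 125 = 121)
(Q*(K(-4) - 1*50))*(-11) = (121*(-25*(-4) - 1*50))*(-11) = (121*(100 - 50))*(-11) = (121*50)*(-11) = 6050*(-11) = -66550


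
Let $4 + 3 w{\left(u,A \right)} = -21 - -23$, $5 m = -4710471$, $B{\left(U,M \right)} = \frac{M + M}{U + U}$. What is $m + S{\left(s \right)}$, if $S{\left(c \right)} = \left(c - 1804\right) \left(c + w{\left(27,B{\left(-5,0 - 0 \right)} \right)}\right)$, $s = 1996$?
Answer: $- \frac{2794951}{5} \approx -5.5899 \cdot 10^{5}$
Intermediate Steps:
$B{\left(U,M \right)} = \frac{M}{U}$ ($B{\left(U,M \right)} = \frac{2 M}{2 U} = 2 M \frac{1}{2 U} = \frac{M}{U}$)
$m = - \frac{4710471}{5}$ ($m = \frac{1}{5} \left(-4710471\right) = - \frac{4710471}{5} \approx -9.4209 \cdot 10^{5}$)
$w{\left(u,A \right)} = - \frac{2}{3}$ ($w{\left(u,A \right)} = - \frac{4}{3} + \frac{-21 - -23}{3} = - \frac{4}{3} + \frac{-21 + 23}{3} = - \frac{4}{3} + \frac{1}{3} \cdot 2 = - \frac{4}{3} + \frac{2}{3} = - \frac{2}{3}$)
$S{\left(c \right)} = \left(-1804 + c\right) \left(- \frac{2}{3} + c\right)$ ($S{\left(c \right)} = \left(c - 1804\right) \left(c - \frac{2}{3}\right) = \left(-1804 + c\right) \left(- \frac{2}{3} + c\right)$)
$m + S{\left(s \right)} = - \frac{4710471}{5} + \left(\frac{3608}{3} + 1996^{2} - \frac{10806344}{3}\right) = - \frac{4710471}{5} + \left(\frac{3608}{3} + 3984016 - \frac{10806344}{3}\right) = - \frac{4710471}{5} + 383104 = - \frac{2794951}{5}$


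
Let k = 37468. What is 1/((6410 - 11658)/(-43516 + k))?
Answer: 189/164 ≈ 1.1524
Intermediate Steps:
1/((6410 - 11658)/(-43516 + k)) = 1/((6410 - 11658)/(-43516 + 37468)) = 1/(-5248/(-6048)) = 1/(-5248*(-1/6048)) = 1/(164/189) = 189/164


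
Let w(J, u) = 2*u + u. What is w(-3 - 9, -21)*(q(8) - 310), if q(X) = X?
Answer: 19026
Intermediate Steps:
w(J, u) = 3*u
w(-3 - 9, -21)*(q(8) - 310) = (3*(-21))*(8 - 310) = -63*(-302) = 19026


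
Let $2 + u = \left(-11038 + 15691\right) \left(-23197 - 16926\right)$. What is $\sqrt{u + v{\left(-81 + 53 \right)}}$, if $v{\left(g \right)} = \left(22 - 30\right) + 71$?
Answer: $i \sqrt{186692258} \approx 13664.0 i$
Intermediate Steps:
$v{\left(g \right)} = 63$ ($v{\left(g \right)} = -8 + 71 = 63$)
$u = -186692321$ ($u = -2 + \left(-11038 + 15691\right) \left(-23197 - 16926\right) = -2 + 4653 \left(-40123\right) = -2 - 186692319 = -186692321$)
$\sqrt{u + v{\left(-81 + 53 \right)}} = \sqrt{-186692321 + 63} = \sqrt{-186692258} = i \sqrt{186692258}$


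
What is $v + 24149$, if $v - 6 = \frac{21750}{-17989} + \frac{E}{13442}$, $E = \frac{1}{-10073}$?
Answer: $\frac{58832194673203981}{2435733374074} \approx 24154.0$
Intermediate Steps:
$E = - \frac{1}{10073} \approx -9.9275 \cdot 10^{-5}$
$v = \frac{11669422690955}{2435733374074}$ ($v = 6 + \left(\frac{21750}{-17989} - \frac{1}{10073 \cdot 13442}\right) = 6 + \left(21750 \left(- \frac{1}{17989}\right) - \frac{1}{135401266}\right) = 6 - \frac{2944977553489}{2435733374074} = \frac{11669422690955}{2435733374074} \approx 4.7909$)
$v + 24149 = \frac{11669422690955}{2435733374074} + 24149 = \frac{58832194673203981}{2435733374074}$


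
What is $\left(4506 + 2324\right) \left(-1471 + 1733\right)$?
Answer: $1789460$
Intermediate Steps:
$\left(4506 + 2324\right) \left(-1471 + 1733\right) = 6830 \cdot 262 = 1789460$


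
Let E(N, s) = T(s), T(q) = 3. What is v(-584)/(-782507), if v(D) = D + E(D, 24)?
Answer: 581/782507 ≈ 0.00074249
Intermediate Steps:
E(N, s) = 3
v(D) = 3 + D (v(D) = D + 3 = 3 + D)
v(-584)/(-782507) = (3 - 584)/(-782507) = -581*(-1/782507) = 581/782507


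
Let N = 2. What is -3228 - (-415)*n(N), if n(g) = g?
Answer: -2398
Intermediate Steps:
-3228 - (-415)*n(N) = -3228 - (-415)*2 = -3228 - 1*(-830) = -3228 + 830 = -2398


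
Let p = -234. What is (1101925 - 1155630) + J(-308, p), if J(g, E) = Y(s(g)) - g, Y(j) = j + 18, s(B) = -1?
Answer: -53380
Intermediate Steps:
Y(j) = 18 + j
J(g, E) = 17 - g (J(g, E) = (18 - 1) - g = 17 - g)
(1101925 - 1155630) + J(-308, p) = (1101925 - 1155630) + (17 - 1*(-308)) = -53705 + (17 + 308) = -53705 + 325 = -53380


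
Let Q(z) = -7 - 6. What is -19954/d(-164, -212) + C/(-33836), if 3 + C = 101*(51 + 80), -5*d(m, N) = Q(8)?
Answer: -843997421/109967 ≈ -7675.0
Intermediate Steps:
Q(z) = -13
d(m, N) = 13/5 (d(m, N) = -⅕*(-13) = 13/5)
C = 13228 (C = -3 + 101*(51 + 80) = -3 + 101*131 = -3 + 13231 = 13228)
-19954/d(-164, -212) + C/(-33836) = -19954/13/5 + 13228/(-33836) = -19954*5/13 + 13228*(-1/33836) = -99770/13 - 3307/8459 = -843997421/109967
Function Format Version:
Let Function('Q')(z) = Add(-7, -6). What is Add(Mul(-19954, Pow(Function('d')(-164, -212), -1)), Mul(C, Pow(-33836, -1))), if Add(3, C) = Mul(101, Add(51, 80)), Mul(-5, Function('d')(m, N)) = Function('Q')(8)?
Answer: Rational(-843997421, 109967) ≈ -7675.0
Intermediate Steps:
Function('Q')(z) = -13
Function('d')(m, N) = Rational(13, 5) (Function('d')(m, N) = Mul(Rational(-1, 5), -13) = Rational(13, 5))
C = 13228 (C = Add(-3, Mul(101, Add(51, 80))) = Add(-3, Mul(101, 131)) = Add(-3, 13231) = 13228)
Add(Mul(-19954, Pow(Function('d')(-164, -212), -1)), Mul(C, Pow(-33836, -1))) = Add(Mul(-19954, Pow(Rational(13, 5), -1)), Mul(13228, Pow(-33836, -1))) = Add(Mul(-19954, Rational(5, 13)), Mul(13228, Rational(-1, 33836))) = Add(Rational(-99770, 13), Rational(-3307, 8459)) = Rational(-843997421, 109967)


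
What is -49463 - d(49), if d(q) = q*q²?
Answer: -167112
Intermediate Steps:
d(q) = q³
-49463 - d(49) = -49463 - 1*49³ = -49463 - 1*117649 = -49463 - 117649 = -167112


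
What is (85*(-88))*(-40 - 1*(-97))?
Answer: -426360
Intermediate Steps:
(85*(-88))*(-40 - 1*(-97)) = -7480*(-40 + 97) = -7480*57 = -426360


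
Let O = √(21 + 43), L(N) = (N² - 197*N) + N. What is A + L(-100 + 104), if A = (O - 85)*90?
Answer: -7698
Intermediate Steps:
L(N) = N² - 196*N
O = 8 (O = √64 = 8)
A = -6930 (A = (8 - 85)*90 = -77*90 = -6930)
A + L(-100 + 104) = -6930 + (-100 + 104)*(-196 + (-100 + 104)) = -6930 + 4*(-196 + 4) = -6930 + 4*(-192) = -6930 - 768 = -7698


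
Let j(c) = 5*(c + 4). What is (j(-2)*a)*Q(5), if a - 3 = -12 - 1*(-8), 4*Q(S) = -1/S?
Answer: ½ ≈ 0.50000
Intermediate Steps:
Q(S) = -1/(4*S) (Q(S) = (-1/S)/4 = -1/(4*S))
j(c) = 20 + 5*c (j(c) = 5*(4 + c) = 20 + 5*c)
a = -1 (a = 3 + (-12 - 1*(-8)) = 3 + (-12 + 8) = 3 - 4 = -1)
(j(-2)*a)*Q(5) = ((20 + 5*(-2))*(-1))*(-¼/5) = ((20 - 10)*(-1))*(-¼*⅕) = (10*(-1))*(-1/20) = -10*(-1/20) = ½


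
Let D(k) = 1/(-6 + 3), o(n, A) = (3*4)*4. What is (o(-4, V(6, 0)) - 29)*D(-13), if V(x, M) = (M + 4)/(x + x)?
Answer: -19/3 ≈ -6.3333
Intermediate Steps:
V(x, M) = (4 + M)/(2*x) (V(x, M) = (4 + M)/((2*x)) = (4 + M)*(1/(2*x)) = (4 + M)/(2*x))
o(n, A) = 48 (o(n, A) = 12*4 = 48)
D(k) = -1/3 (D(k) = 1/(-3) = -1/3)
(o(-4, V(6, 0)) - 29)*D(-13) = (48 - 29)*(-1/3) = 19*(-1/3) = -19/3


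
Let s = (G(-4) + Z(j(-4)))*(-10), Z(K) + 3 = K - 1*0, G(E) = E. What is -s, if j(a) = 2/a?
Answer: -75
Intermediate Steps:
Z(K) = -3 + K (Z(K) = -3 + (K - 1*0) = -3 + (K + 0) = -3 + K)
s = 75 (s = (-4 + (-3 + 2/(-4)))*(-10) = (-4 + (-3 + 2*(-1/4)))*(-10) = (-4 + (-3 - 1/2))*(-10) = (-4 - 7/2)*(-10) = -15/2*(-10) = 75)
-s = -1*75 = -75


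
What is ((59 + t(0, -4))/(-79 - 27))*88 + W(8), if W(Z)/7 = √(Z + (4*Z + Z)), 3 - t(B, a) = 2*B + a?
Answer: -2904/53 + 28*√3 ≈ -6.2950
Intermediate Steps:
t(B, a) = 3 - a - 2*B (t(B, a) = 3 - (2*B + a) = 3 - (a + 2*B) = 3 + (-a - 2*B) = 3 - a - 2*B)
W(Z) = 7*√6*√Z (W(Z) = 7*√(Z + (4*Z + Z)) = 7*√(Z + 5*Z) = 7*√(6*Z) = 7*(√6*√Z) = 7*√6*√Z)
((59 + t(0, -4))/(-79 - 27))*88 + W(8) = ((59 + (3 - 1*(-4) - 2*0))/(-79 - 27))*88 + 7*√6*√8 = ((59 + (3 + 4 + 0))/(-106))*88 + 7*√6*(2*√2) = ((59 + 7)*(-1/106))*88 + 28*√3 = (66*(-1/106))*88 + 28*√3 = -33/53*88 + 28*√3 = -2904/53 + 28*√3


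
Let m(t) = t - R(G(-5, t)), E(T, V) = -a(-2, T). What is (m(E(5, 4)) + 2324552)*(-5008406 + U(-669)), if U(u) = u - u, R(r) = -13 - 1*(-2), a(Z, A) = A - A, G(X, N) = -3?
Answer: -11642355276578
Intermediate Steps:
a(Z, A) = 0
R(r) = -11 (R(r) = -13 + 2 = -11)
U(u) = 0
E(T, V) = 0 (E(T, V) = -1*0 = 0)
m(t) = 11 + t (m(t) = t - 1*(-11) = t + 11 = 11 + t)
(m(E(5, 4)) + 2324552)*(-5008406 + U(-669)) = ((11 + 0) + 2324552)*(-5008406 + 0) = (11 + 2324552)*(-5008406) = 2324563*(-5008406) = -11642355276578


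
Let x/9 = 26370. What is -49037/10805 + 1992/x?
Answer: -77442851/17095671 ≈ -4.5300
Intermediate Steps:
x = 237330 (x = 9*26370 = 237330)
-49037/10805 + 1992/x = -49037/10805 + 1992/237330 = -49037*1/10805 + 1992*(1/237330) = -49037/10805 + 332/39555 = -77442851/17095671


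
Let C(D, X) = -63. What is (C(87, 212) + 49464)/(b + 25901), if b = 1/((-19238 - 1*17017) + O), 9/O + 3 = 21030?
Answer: 12553351936092/6581736567083 ≈ 1.9073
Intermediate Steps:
O = 3/7009 (O = 9/(-3 + 21030) = 9/21027 = 9*(1/21027) = 3/7009 ≈ 0.00042802)
b = -7009/254111292 (b = 1/((-19238 - 1*17017) + 3/7009) = 1/((-19238 - 17017) + 3/7009) = 1/(-36255 + 3/7009) = 1/(-254111292/7009) = -7009/254111292 ≈ -2.7582e-5)
(C(87, 212) + 49464)/(b + 25901) = (-63 + 49464)/(-7009/254111292 + 25901) = 49401/(6581736567083/254111292) = 49401*(254111292/6581736567083) = 12553351936092/6581736567083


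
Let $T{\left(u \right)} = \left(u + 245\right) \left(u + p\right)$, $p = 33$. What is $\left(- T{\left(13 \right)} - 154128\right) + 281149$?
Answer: $115153$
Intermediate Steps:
$T{\left(u \right)} = \left(33 + u\right) \left(245 + u\right)$ ($T{\left(u \right)} = \left(u + 245\right) \left(u + 33\right) = \left(245 + u\right) \left(33 + u\right) = \left(33 + u\right) \left(245 + u\right)$)
$\left(- T{\left(13 \right)} - 154128\right) + 281149 = \left(- (8085 + 13^{2} + 278 \cdot 13) - 154128\right) + 281149 = \left(- (8085 + 169 + 3614) - 154128\right) + 281149 = \left(\left(-1\right) 11868 - 154128\right) + 281149 = \left(-11868 - 154128\right) + 281149 = -165996 + 281149 = 115153$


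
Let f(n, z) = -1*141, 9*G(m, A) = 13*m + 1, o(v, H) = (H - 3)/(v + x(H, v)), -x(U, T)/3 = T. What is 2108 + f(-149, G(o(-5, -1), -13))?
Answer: 1967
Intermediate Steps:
x(U, T) = -3*T
o(v, H) = -(-3 + H)/(2*v) (o(v, H) = (H - 3)/(v - 3*v) = (-3 + H)/((-2*v)) = (-3 + H)*(-1/(2*v)) = -(-3 + H)/(2*v))
G(m, A) = ⅑ + 13*m/9 (G(m, A) = (13*m + 1)/9 = (1 + 13*m)/9 = ⅑ + 13*m/9)
f(n, z) = -141
2108 + f(-149, G(o(-5, -1), -13)) = 2108 - 141 = 1967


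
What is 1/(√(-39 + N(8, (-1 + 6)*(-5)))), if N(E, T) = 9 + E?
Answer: -I*√22/22 ≈ -0.2132*I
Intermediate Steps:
1/(√(-39 + N(8, (-1 + 6)*(-5)))) = 1/(√(-39 + (9 + 8))) = 1/(√(-39 + 17)) = 1/(√(-22)) = 1/(I*√22) = -I*√22/22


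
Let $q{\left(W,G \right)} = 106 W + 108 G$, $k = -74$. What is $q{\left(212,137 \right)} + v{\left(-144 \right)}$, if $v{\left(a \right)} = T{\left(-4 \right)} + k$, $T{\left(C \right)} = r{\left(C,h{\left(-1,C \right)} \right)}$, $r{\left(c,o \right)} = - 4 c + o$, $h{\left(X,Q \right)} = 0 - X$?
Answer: $37211$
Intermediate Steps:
$h{\left(X,Q \right)} = - X$
$r{\left(c,o \right)} = o - 4 c$
$T{\left(C \right)} = 1 - 4 C$ ($T{\left(C \right)} = \left(-1\right) \left(-1\right) - 4 C = 1 - 4 C$)
$v{\left(a \right)} = -57$ ($v{\left(a \right)} = \left(1 - -16\right) - 74 = \left(1 + 16\right) - 74 = 17 - 74 = -57$)
$q{\left(212,137 \right)} + v{\left(-144 \right)} = \left(106 \cdot 212 + 108 \cdot 137\right) - 57 = \left(22472 + 14796\right) - 57 = 37268 - 57 = 37211$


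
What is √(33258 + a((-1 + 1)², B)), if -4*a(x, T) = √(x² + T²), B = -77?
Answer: √132955/2 ≈ 182.31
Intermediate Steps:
a(x, T) = -√(T² + x²)/4 (a(x, T) = -√(x² + T²)/4 = -√(T² + x²)/4)
√(33258 + a((-1 + 1)², B)) = √(33258 - √((-77)² + ((-1 + 1)²)²)/4) = √(33258 - √(5929 + (0²)²)/4) = √(33258 - √(5929 + 0²)/4) = √(33258 - √(5929 + 0)/4) = √(33258 - √5929/4) = √(33258 - ¼*77) = √(33258 - 77/4) = √(132955/4) = √132955/2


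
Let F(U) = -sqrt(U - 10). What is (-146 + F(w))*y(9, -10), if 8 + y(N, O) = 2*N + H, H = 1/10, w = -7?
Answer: -7373/5 - 101*I*sqrt(17)/10 ≈ -1474.6 - 41.643*I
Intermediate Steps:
H = 1/10 ≈ 0.10000
y(N, O) = -79/10 + 2*N (y(N, O) = -8 + (2*N + 1/10) = -8 + (1/10 + 2*N) = -79/10 + 2*N)
F(U) = -sqrt(-10 + U)
(-146 + F(w))*y(9, -10) = (-146 - sqrt(-10 - 7))*(-79/10 + 2*9) = (-146 - sqrt(-17))*(-79/10 + 18) = (-146 - I*sqrt(17))*(101/10) = -7373/5 - 101*I*sqrt(17)/10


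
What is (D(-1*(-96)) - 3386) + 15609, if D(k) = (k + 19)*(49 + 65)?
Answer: 25333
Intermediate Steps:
D(k) = 2166 + 114*k (D(k) = (19 + k)*114 = 2166 + 114*k)
(D(-1*(-96)) - 3386) + 15609 = ((2166 + 114*(-1*(-96))) - 3386) + 15609 = ((2166 + 114*96) - 3386) + 15609 = ((2166 + 10944) - 3386) + 15609 = (13110 - 3386) + 15609 = 9724 + 15609 = 25333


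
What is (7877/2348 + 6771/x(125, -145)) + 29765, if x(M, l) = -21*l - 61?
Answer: 52146462939/1751608 ≈ 29771.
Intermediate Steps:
x(M, l) = -61 - 21*l
(7877/2348 + 6771/x(125, -145)) + 29765 = (7877/2348 + 6771/(-61 - 21*(-145))) + 29765 = (7877*(1/2348) + 6771/(-61 + 3045)) + 29765 = (7877/2348 + 6771/2984) + 29765 = 9850819/1751608 + 29765 = 52146462939/1751608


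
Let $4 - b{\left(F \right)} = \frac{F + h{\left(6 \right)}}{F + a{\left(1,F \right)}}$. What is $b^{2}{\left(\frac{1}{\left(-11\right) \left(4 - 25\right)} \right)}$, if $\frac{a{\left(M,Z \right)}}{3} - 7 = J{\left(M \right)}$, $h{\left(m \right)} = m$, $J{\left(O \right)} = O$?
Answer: $\frac{432348849}{30747025} \approx 14.061$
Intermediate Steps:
$a{\left(M,Z \right)} = 21 + 3 M$
$b{\left(F \right)} = 4 - \frac{6 + F}{24 + F}$ ($b{\left(F \right)} = 4 - \frac{F + 6}{F + \left(21 + 3 \cdot 1\right)} = 4 - \frac{6 + F}{F + \left(21 + 3\right)} = 4 - \frac{6 + F}{F + 24} = 4 - \frac{6 + F}{24 + F}$)
$b^{2}{\left(\frac{1}{\left(-11\right) \left(4 - 25\right)} \right)} = \left(\frac{3 \left(30 + \frac{1}{\left(-11\right) \left(4 - 25\right)}\right)}{24 + \frac{1}{\left(-11\right) \left(4 - 25\right)}}\right)^{2} = \left(\frac{3 \left(30 + \frac{1}{\left(-11\right) \left(-21\right)}\right)}{24 + \frac{1}{\left(-11\right) \left(-21\right)}}\right)^{2} = \left(\frac{3 \left(30 + \frac{1}{231}\right)}{24 + \frac{1}{231}}\right)^{2} = \left(3 \frac{1}{\frac{5545}{231}} \cdot \frac{6931}{231}\right)^{2} = \left(3 \cdot \frac{231}{5545} \cdot \frac{6931}{231}\right)^{2} = \left(\frac{20793}{5545}\right)^{2} = \frac{432348849}{30747025}$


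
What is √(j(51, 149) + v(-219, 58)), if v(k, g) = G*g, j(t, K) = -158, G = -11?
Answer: 2*I*√199 ≈ 28.213*I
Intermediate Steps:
v(k, g) = -11*g
√(j(51, 149) + v(-219, 58)) = √(-158 - 11*58) = √(-158 - 638) = √(-796) = 2*I*√199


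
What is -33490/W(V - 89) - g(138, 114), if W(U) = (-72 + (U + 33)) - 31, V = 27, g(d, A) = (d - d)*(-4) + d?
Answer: 7637/66 ≈ 115.71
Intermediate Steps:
g(d, A) = d (g(d, A) = 0*(-4) + d = 0 + d = d)
W(U) = -70 + U (W(U) = (-72 + (33 + U)) - 31 = (-39 + U) - 31 = -70 + U)
-33490/W(V - 89) - g(138, 114) = -33490/(-70 + (27 - 89)) - 1*138 = -33490/(-70 - 62) - 138 = -33490/(-132) - 138 = -33490*(-1/132) - 138 = 16745/66 - 138 = 7637/66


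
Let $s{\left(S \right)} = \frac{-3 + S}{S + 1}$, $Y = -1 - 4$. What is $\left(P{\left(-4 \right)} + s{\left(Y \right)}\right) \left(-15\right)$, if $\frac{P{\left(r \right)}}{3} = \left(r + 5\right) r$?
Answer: $150$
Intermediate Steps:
$Y = -5$
$s{\left(S \right)} = \frac{-3 + S}{1 + S}$
$P{\left(r \right)} = 3 r \left(5 + r\right)$ ($P{\left(r \right)} = 3 \left(r + 5\right) r = 3 \left(5 + r\right) r = 3 r \left(5 + r\right)$)
$\left(P{\left(-4 \right)} + s{\left(Y \right)}\right) \left(-15\right) = \left(3 \left(-4\right) \left(5 - 4\right) + \frac{-3 - 5}{1 - 5}\right) \left(-15\right) = \left(3 \left(-4\right) 1 + \frac{1}{-4} \left(-8\right)\right) \left(-15\right) = \left(-12 - -2\right) \left(-15\right) = \left(-12 + 2\right) \left(-15\right) = \left(-10\right) \left(-15\right) = 150$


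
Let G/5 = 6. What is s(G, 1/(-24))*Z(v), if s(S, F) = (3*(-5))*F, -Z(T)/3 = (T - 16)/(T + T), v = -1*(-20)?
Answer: -3/16 ≈ -0.18750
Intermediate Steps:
v = 20
Z(T) = -3*(-16 + T)/(2*T) (Z(T) = -3*(T - 16)/(T + T) = -3*(-16 + T)/(2*T))
G = 30 (G = 5*6 = 30)
s(S, F) = -15*F
s(G, 1/(-24))*Z(v) = (-15/(-24))*(-3/2 + 24/20) = (-15*(-1/24))*(-3/2 + 24*(1/20)) = 5*(-3/2 + 6/5)/8 = (5/8)*(-3/10) = -3/16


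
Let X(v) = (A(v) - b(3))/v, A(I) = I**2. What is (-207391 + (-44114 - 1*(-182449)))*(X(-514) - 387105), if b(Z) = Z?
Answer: 6879226236064/257 ≈ 2.6767e+10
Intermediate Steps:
X(v) = (-3 + v**2)/v (X(v) = (v**2 - 1*3)/v = (v**2 - 3)/v = (-3 + v**2)/v)
(-207391 + (-44114 - 1*(-182449)))*(X(-514) - 387105) = (-207391 + (-44114 - 1*(-182449)))*((-514 - 3/(-514)) - 387105) = (-207391 + (-44114 + 182449))*((-514 - 3*(-1/514)) - 387105) = (-207391 + 138335)*((-514 + 3/514) - 387105) = -69056*(-264193/514 - 387105) = -69056*(-199236163/514) = 6879226236064/257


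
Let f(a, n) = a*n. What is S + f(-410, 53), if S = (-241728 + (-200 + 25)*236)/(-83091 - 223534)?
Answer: -6662678222/306625 ≈ -21729.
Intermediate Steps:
S = 283028/306625 (S = (-241728 - 175*236)/(-306625) = (-241728 - 41300)*(-1/306625) = -283028*(-1/306625) = 283028/306625 ≈ 0.92304)
S + f(-410, 53) = 283028/306625 - 410*53 = 283028/306625 - 21730 = -6662678222/306625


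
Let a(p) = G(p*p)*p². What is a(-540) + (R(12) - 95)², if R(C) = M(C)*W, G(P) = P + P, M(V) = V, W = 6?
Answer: 170061120529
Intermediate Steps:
G(P) = 2*P
R(C) = 6*C (R(C) = C*6 = 6*C)
a(p) = 2*p⁴ (a(p) = (2*(p*p))*p² = (2*p²)*p² = 2*p⁴)
a(-540) + (R(12) - 95)² = 2*(-540)⁴ + (6*12 - 95)² = 2*85030560000 + (72 - 95)² = 170061120000 + (-23)² = 170061120000 + 529 = 170061120529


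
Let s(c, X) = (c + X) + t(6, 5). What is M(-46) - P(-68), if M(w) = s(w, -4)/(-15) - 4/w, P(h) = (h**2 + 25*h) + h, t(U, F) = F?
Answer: -65617/23 ≈ -2852.9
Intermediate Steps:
s(c, X) = 5 + X + c (s(c, X) = (c + X) + 5 = (X + c) + 5 = 5 + X + c)
P(h) = h**2 + 26*h
M(w) = -1/15 - 4/w - w/15 (M(w) = (5 - 4 + w)/(-15) - 4/w = (1 + w)*(-1/15) - 4/w = (-1/15 - w/15) - 4/w = -1/15 - 4/w - w/15)
M(-46) - P(-68) = (1/15)*(-60 - 46*(-1 - 1*(-46)))/(-46) - (-68)*(26 - 68) = (1/15)*(-1/46)*(-60 - 46*(-1 + 46)) - (-68)*(-42) = (1/15)*(-1/46)*(-60 - 46*45) - 1*2856 = (1/15)*(-1/46)*(-60 - 2070) - 2856 = (1/15)*(-1/46)*(-2130) - 2856 = 71/23 - 2856 = -65617/23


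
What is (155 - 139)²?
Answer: 256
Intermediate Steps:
(155 - 139)² = 16² = 256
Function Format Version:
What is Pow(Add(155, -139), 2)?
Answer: 256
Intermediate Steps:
Pow(Add(155, -139), 2) = Pow(16, 2) = 256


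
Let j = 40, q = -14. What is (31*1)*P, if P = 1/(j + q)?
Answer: 31/26 ≈ 1.1923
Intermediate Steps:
P = 1/26 (P = 1/(40 - 14) = 1/26 ≈ 0.038462)
(31*1)*P = (31*1)*(1/26) = 31*(1/26) = 31/26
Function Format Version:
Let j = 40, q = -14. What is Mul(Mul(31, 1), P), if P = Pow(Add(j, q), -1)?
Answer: Rational(31, 26) ≈ 1.1923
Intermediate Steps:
P = Rational(1, 26) (P = Pow(Add(40, -14), -1) = Pow(26, -1) = Rational(1, 26) ≈ 0.038462)
Mul(Mul(31, 1), P) = Mul(Mul(31, 1), Rational(1, 26)) = Mul(31, Rational(1, 26)) = Rational(31, 26)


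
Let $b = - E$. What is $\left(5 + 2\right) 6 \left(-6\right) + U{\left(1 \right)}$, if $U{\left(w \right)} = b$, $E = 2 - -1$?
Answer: $-255$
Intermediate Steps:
$E = 3$ ($E = 2 + 1 = 3$)
$b = -3$ ($b = \left(-1\right) 3 = -3$)
$U{\left(w \right)} = -3$
$\left(5 + 2\right) 6 \left(-6\right) + U{\left(1 \right)} = \left(5 + 2\right) 6 \left(-6\right) - 3 = 7 \cdot 6 \left(-6\right) - 3 = 42 \left(-6\right) - 3 = -252 - 3 = -255$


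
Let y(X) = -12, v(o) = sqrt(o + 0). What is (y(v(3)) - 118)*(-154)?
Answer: 20020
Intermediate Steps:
v(o) = sqrt(o)
(y(v(3)) - 118)*(-154) = (-12 - 118)*(-154) = -130*(-154) = 20020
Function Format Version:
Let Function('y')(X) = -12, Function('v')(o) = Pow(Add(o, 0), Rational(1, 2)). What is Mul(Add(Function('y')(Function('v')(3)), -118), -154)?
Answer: 20020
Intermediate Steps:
Function('v')(o) = Pow(o, Rational(1, 2))
Mul(Add(Function('y')(Function('v')(3)), -118), -154) = Mul(Add(-12, -118), -154) = Mul(-130, -154) = 20020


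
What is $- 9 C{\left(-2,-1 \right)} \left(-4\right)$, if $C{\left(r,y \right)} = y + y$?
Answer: $-72$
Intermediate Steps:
$C{\left(r,y \right)} = 2 y$
$- 9 C{\left(-2,-1 \right)} \left(-4\right) = - 9 \cdot 2 \left(-1\right) \left(-4\right) = \left(-9\right) \left(-2\right) \left(-4\right) = 18 \left(-4\right) = -72$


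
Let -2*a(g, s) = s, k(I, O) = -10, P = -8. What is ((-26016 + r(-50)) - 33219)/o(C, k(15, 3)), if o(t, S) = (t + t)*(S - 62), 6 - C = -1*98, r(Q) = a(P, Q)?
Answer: 29605/7488 ≈ 3.9537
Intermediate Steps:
a(g, s) = -s/2
r(Q) = -Q/2
C = 104 (C = 6 - (-1)*98 = 6 - 1*(-98) = 6 + 98 = 104)
o(t, S) = 2*t*(-62 + S) (o(t, S) = (2*t)*(-62 + S) = 2*t*(-62 + S))
((-26016 + r(-50)) - 33219)/o(C, k(15, 3)) = ((-26016 - ½*(-50)) - 33219)/((2*104*(-62 - 10))) = ((-26016 + 25) - 33219)/((2*104*(-72))) = (-25991 - 33219)/(-14976) = -59210*(-1/14976) = 29605/7488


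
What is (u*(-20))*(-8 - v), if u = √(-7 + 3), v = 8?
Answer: 640*I ≈ 640.0*I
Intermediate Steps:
u = 2*I (u = √(-4) = 2*I ≈ 2.0*I)
(u*(-20))*(-8 - v) = ((2*I)*(-20))*(-8 - 1*8) = (-40*I)*(-8 - 8) = -40*I*(-16) = 640*I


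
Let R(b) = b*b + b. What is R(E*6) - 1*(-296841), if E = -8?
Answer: 299097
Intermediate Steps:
R(b) = b + b² (R(b) = b² + b = b + b²)
R(E*6) - 1*(-296841) = (-8*6)*(1 - 8*6) - 1*(-296841) = -48*(1 - 48) + 296841 = -48*(-47) + 296841 = 2256 + 296841 = 299097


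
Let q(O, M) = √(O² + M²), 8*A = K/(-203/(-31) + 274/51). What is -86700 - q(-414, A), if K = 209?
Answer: -86700 - 3*√432947042520193/150776 ≈ -87114.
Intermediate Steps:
A = 330429/150776 (A = (209/(-203/(-31) + 274/51))/8 = (209/(-203*(-1/31) + 274*(1/51)))/8 = (209/(203/31 + 274/51))/8 = (209/(18847/1581))/8 = (209*(1581/18847))/8 = (⅛)*(330429/18847) = 330429/150776 ≈ 2.1915)
q(O, M) = √(M² + O²)
-86700 - q(-414, A) = -86700 - √((330429/150776)² + (-414)²) = -86700 - √(109183324041/22733402176 + 171396) = -86700 - √(3896523382681737/22733402176) = -86700 - 3*√432947042520193/150776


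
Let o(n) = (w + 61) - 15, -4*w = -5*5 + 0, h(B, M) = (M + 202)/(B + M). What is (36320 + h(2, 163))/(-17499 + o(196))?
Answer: -4794532/2302971 ≈ -2.0819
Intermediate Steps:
h(B, M) = (202 + M)/(B + M)
w = 25/4 (w = -(-5*5 + 0)/4 = -(-25 + 0)/4 = -1/4*(-25) = 25/4 ≈ 6.2500)
o(n) = 209/4 (o(n) = (25/4 + 61) - 15 = 269/4 - 15 = 209/4)
(36320 + h(2, 163))/(-17499 + o(196)) = (36320 + (202 + 163)/(2 + 163))/(-17499 + 209/4) = (36320 + 365/165)/(-69787/4) = (36320 + (1/165)*365)*(-4/69787) = (36320 + 73/33)*(-4/69787) = (1198633/33)*(-4/69787) = -4794532/2302971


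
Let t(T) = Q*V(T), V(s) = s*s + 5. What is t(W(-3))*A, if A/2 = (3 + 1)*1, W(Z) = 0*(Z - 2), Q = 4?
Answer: 160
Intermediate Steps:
V(s) = 5 + s**2 (V(s) = s**2 + 5 = 5 + s**2)
W(Z) = 0 (W(Z) = 0*(-2 + Z) = 0)
A = 8 (A = 2*((3 + 1)*1) = 2*(4*1) = 2*4 = 8)
t(T) = 20 + 4*T**2 (t(T) = 4*(5 + T**2) = 20 + 4*T**2)
t(W(-3))*A = (20 + 4*0**2)*8 = (20 + 4*0)*8 = (20 + 0)*8 = 20*8 = 160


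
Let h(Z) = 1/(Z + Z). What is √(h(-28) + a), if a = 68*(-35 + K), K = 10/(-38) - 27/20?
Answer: I*√17616210430/2660 ≈ 49.897*I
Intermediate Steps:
h(Z) = 1/(2*Z)
K = -613/380 (K = 10*(-1/38) - 27*1/20 = -5/19 - 27/20 = -613/380 ≈ -1.6132)
a = -236521/95 (a = 68*(-35 - 613/380) = 68*(-13913/380) = -236521/95 ≈ -2489.7)
√(h(-28) + a) = √((½)/(-28) - 236521/95) = √((½)*(-1/28) - 236521/95) = √(-1/56 - 236521/95) = √(-13245271/5320) = I*√17616210430/2660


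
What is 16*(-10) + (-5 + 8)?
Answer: -157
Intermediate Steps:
16*(-10) + (-5 + 8) = -160 + 3 = -157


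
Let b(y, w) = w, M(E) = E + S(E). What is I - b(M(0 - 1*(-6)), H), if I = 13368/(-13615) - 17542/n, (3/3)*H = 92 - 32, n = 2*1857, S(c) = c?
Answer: -1661224841/25283055 ≈ -65.705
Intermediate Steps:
M(E) = 2*E (M(E) = E + E = 2*E)
n = 3714
H = 60 (H = 92 - 32 = 60)
I = -144241541/25283055 (I = 13368/(-13615) - 17542/3714 = 13368*(-1/13615) - 17542*1/3714 = -13368/13615 - 8771/1857 = -144241541/25283055 ≈ -5.7051)
I - b(M(0 - 1*(-6)), H) = -144241541/25283055 - 1*60 = -144241541/25283055 - 60 = -1661224841/25283055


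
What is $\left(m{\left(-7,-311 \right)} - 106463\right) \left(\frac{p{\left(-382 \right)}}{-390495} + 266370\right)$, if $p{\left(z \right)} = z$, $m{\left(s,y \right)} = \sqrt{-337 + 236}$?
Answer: $- \frac{1581981679068188}{55785} + \frac{104016153532 i \sqrt{101}}{390495} \approx -2.8359 \cdot 10^{10} + 2.677 \cdot 10^{6} i$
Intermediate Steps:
$m{\left(s,y \right)} = i \sqrt{101}$ ($m{\left(s,y \right)} = \sqrt{-101} = i \sqrt{101}$)
$\left(m{\left(-7,-311 \right)} - 106463\right) \left(\frac{p{\left(-382 \right)}}{-390495} + 266370\right) = \left(i \sqrt{101} - 106463\right) \left(- \frac{382}{-390495} + 266370\right) = \left(-106463 + i \sqrt{101}\right) \left(\left(-382\right) \left(- \frac{1}{390495}\right) + 266370\right) = \left(-106463 + i \sqrt{101}\right) \left(\frac{382}{390495} + 266370\right) = \left(-106463 + i \sqrt{101}\right) \frac{104016153532}{390495} = - \frac{1581981679068188}{55785} + \frac{104016153532 i \sqrt{101}}{390495}$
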